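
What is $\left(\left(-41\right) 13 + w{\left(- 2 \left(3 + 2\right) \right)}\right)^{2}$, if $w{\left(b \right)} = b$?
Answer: $294849$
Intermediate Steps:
$\left(\left(-41\right) 13 + w{\left(- 2 \left(3 + 2\right) \right)}\right)^{2} = \left(\left(-41\right) 13 - 2 \left(3 + 2\right)\right)^{2} = \left(-533 - 10\right)^{2} = \left(-543\right)^{2} = 294849$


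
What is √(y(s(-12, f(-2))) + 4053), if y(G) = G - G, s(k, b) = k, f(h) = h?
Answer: √4053 ≈ 63.663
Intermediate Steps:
y(G) = 0
√(y(s(-12, f(-2))) + 4053) = √(0 + 4053) = √4053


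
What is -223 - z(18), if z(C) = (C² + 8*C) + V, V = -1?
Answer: -690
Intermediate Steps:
z(C) = -1 + C² + 8*C (z(C) = (C² + 8*C) - 1 = -1 + C² + 8*C)
-223 - z(18) = -223 - (-1 + 18² + 8*18) = -223 - (-1 + 324 + 144) = -223 - 1*467 = -223 - 467 = -690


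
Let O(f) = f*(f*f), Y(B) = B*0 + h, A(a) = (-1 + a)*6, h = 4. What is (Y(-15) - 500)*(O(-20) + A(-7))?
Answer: 3991808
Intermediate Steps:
A(a) = -6 + 6*a
Y(B) = 4 (Y(B) = B*0 + 4 = 0 + 4 = 4)
O(f) = f³ (O(f) = f*f² = f³)
(Y(-15) - 500)*(O(-20) + A(-7)) = (4 - 500)*((-20)³ + (-6 + 6*(-7))) = -496*(-8000 + (-6 - 42)) = -496*(-8000 - 48) = -496*(-8048) = 3991808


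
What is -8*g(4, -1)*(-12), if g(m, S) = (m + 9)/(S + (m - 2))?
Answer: 1248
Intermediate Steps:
g(m, S) = (9 + m)/(-2 + S + m) (g(m, S) = (9 + m)/(S + (-2 + m)) = (9 + m)/(-2 + S + m))
-8*g(4, -1)*(-12) = -8*(9 + 4)/(-2 - 1 + 4)*(-12) = -8*13/1*(-12) = -8*13*(-12) = -104*(-12) = 1248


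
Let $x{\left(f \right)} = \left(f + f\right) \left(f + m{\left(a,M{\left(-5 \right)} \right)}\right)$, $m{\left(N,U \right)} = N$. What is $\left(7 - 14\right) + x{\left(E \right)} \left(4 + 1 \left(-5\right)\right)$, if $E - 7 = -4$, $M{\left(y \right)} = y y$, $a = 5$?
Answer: $-55$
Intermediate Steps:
$M{\left(y \right)} = y^{2}$
$E = 3$ ($E = 7 - 4 = 3$)
$x{\left(f \right)} = 2 f \left(5 + f\right)$ ($x{\left(f \right)} = \left(f + f\right) \left(f + 5\right) = 2 f \left(5 + f\right)$)
$\left(7 - 14\right) + x{\left(E \right)} \left(4 + 1 \left(-5\right)\right) = \left(7 - 14\right) + 2 \cdot 3 \left(5 + 3\right) \left(4 + 1 \left(-5\right)\right) = \left(7 - 14\right) + 2 \cdot 3 \cdot 8 \left(4 - 5\right) = -7 + 48 \left(-1\right) = -7 - 48 = -55$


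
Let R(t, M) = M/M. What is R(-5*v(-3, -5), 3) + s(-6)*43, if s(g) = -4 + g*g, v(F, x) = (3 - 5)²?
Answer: 1377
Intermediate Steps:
v(F, x) = 4 (v(F, x) = (-2)² = 4)
s(g) = -4 + g²
R(t, M) = 1
R(-5*v(-3, -5), 3) + s(-6)*43 = 1 + (-4 + (-6)²)*43 = 1 + (-4 + 36)*43 = 1 + 32*43 = 1 + 1376 = 1377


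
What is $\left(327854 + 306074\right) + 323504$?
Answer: $957432$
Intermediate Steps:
$\left(327854 + 306074\right) + 323504 = 633928 + 323504 = 957432$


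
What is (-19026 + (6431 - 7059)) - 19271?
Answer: -38925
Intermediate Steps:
(-19026 + (6431 - 7059)) - 19271 = (-19026 - 628) - 19271 = -19654 - 19271 = -38925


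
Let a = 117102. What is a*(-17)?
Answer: -1990734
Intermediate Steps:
a*(-17) = 117102*(-17) = -1990734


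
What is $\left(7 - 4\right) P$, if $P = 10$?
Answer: $30$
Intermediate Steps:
$\left(7 - 4\right) P = \left(7 - 4\right) 10 = 3 \cdot 10 = 30$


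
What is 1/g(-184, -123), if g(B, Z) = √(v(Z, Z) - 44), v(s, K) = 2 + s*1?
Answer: -I*√165/165 ≈ -0.07785*I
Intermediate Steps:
v(s, K) = 2 + s
g(B, Z) = √(-42 + Z) (g(B, Z) = √((2 + Z) - 44) = √(-42 + Z))
1/g(-184, -123) = 1/(√(-42 - 123)) = 1/(√(-165)) = 1/(I*√165) = -I*√165/165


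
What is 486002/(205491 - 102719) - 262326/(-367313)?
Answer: 102737310149/18874745818 ≈ 5.4431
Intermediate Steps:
486002/(205491 - 102719) - 262326/(-367313) = 486002/102772 - 262326*(-1/367313) = 486002*(1/102772) + 262326/367313 = 243001/51386 + 262326/367313 = 102737310149/18874745818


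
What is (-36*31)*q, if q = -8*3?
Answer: 26784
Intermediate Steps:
q = -24
(-36*31)*q = -36*31*(-24) = -1116*(-24) = 26784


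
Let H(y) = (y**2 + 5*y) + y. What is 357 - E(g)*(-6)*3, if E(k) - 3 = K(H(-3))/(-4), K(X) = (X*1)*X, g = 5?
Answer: 93/2 ≈ 46.500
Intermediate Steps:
H(y) = y**2 + 6*y
K(X) = X**2 (K(X) = X*X = X**2)
E(k) = -69/4 (E(k) = 3 + (-3*(6 - 3))**2/(-4) = 3 + (-3*3)**2*(-1/4) = 3 + (-9)**2*(-1/4) = 3 + 81*(-1/4) = 3 - 81/4 = -69/4)
357 - E(g)*(-6)*3 = 357 - (-69/4*(-6))*3 = 357 - 207*3/2 = 357 - 1*621/2 = 357 - 621/2 = 93/2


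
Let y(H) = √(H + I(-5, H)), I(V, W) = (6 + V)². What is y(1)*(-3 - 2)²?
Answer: 25*√2 ≈ 35.355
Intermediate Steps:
y(H) = √(1 + H) (y(H) = √(H + (6 - 5)²) = √(H + 1²) = √(H + 1) = √(1 + H))
y(1)*(-3 - 2)² = √(1 + 1)*(-3 - 2)² = √2*(-5)² = √2*25 = 25*√2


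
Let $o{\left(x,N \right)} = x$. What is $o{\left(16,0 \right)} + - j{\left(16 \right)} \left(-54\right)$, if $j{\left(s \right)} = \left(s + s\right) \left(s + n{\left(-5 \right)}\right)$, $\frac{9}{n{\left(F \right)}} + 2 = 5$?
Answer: $32848$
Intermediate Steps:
$n{\left(F \right)} = 3$ ($n{\left(F \right)} = \frac{9}{-2 + 5} = \frac{9}{3} = 9 \cdot \frac{1}{3} = 3$)
$j{\left(s \right)} = 2 s \left(3 + s\right)$ ($j{\left(s \right)} = \left(s + s\right) \left(s + 3\right) = 2 s \left(3 + s\right)$)
$o{\left(16,0 \right)} + - j{\left(16 \right)} \left(-54\right) = 16 + - 2 \cdot 16 \left(3 + 16\right) \left(-54\right) = 16 + - 2 \cdot 16 \cdot 19 \left(-54\right) = 16 + \left(-1\right) 608 \left(-54\right) = 16 - -32832 = 16 + 32832 = 32848$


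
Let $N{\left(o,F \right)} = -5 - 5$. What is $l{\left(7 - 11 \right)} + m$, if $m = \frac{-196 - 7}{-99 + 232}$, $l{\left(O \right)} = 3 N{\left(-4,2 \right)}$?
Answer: $- \frac{599}{19} \approx -31.526$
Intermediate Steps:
$N{\left(o,F \right)} = -10$
$l{\left(O \right)} = -30$ ($l{\left(O \right)} = 3 \left(-10\right) = -30$)
$m = - \frac{29}{19}$ ($m = - \frac{203}{133} = \left(-203\right) \frac{1}{133} = - \frac{29}{19} \approx -1.5263$)
$l{\left(7 - 11 \right)} + m = -30 - \frac{29}{19} = - \frac{599}{19}$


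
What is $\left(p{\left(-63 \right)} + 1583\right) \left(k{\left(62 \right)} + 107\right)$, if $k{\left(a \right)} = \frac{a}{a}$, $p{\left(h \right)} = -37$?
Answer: $166968$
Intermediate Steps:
$k{\left(a \right)} = 1$
$\left(p{\left(-63 \right)} + 1583\right) \left(k{\left(62 \right)} + 107\right) = \left(-37 + 1583\right) \left(1 + 107\right) = 1546 \cdot 108 = 166968$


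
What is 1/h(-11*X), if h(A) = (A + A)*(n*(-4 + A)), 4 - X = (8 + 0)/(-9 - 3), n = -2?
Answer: -9/102256 ≈ -8.8014e-5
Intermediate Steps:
X = 14/3 (X = 4 - (8 + 0)/(-9 - 3) = 4 - 8/(-12) = 4 - 8*(-1)/12 = 4 - 1*(-2/3) = 4 + 2/3 = 14/3 ≈ 4.6667)
h(A) = 2*A*(8 - 2*A) (h(A) = (A + A)*(-2*(-4 + A)) = (2*A)*(8 - 2*A) = 2*A*(8 - 2*A))
1/h(-11*X) = 1/(4*(-11*14/3)*(4 - (-11)*14/3)) = 1/(4*(-154/3)*(4 - 1*(-154/3))) = 1/(4*(-154/3)*(4 + 154/3)) = 1/(4*(-154/3)*(166/3)) = 1/(-102256/9) = -9/102256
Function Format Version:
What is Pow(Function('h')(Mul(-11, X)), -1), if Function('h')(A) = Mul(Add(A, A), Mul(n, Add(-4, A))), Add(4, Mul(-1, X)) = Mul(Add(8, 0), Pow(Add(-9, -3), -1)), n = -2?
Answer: Rational(-9, 102256) ≈ -8.8014e-5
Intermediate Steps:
X = Rational(14, 3) (X = Add(4, Mul(-1, Mul(Add(8, 0), Pow(Add(-9, -3), -1)))) = Add(4, Mul(-1, Mul(8, Pow(-12, -1)))) = Add(4, Mul(-1, Mul(8, Rational(-1, 12)))) = Add(4, Mul(-1, Rational(-2, 3))) = Add(4, Rational(2, 3)) = Rational(14, 3) ≈ 4.6667)
Function('h')(A) = Mul(2, A, Add(8, Mul(-2, A))) (Function('h')(A) = Mul(Add(A, A), Mul(-2, Add(-4, A))) = Mul(Mul(2, A), Add(8, Mul(-2, A))) = Mul(2, A, Add(8, Mul(-2, A))))
Pow(Function('h')(Mul(-11, X)), -1) = Pow(Mul(4, Mul(-11, Rational(14, 3)), Add(4, Mul(-1, Mul(-11, Rational(14, 3))))), -1) = Pow(Mul(4, Rational(-154, 3), Add(4, Mul(-1, Rational(-154, 3)))), -1) = Pow(Mul(4, Rational(-154, 3), Add(4, Rational(154, 3))), -1) = Pow(Mul(4, Rational(-154, 3), Rational(166, 3)), -1) = Pow(Rational(-102256, 9), -1) = Rational(-9, 102256)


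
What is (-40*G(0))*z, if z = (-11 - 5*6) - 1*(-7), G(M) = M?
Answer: 0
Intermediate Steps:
z = -34 (z = (-11 - 30) + 7 = -41 + 7 = -34)
(-40*G(0))*z = -40*0*(-34) = 0*(-34) = 0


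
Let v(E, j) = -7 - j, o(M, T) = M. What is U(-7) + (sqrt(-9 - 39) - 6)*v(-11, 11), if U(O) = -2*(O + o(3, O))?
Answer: 116 - 72*I*sqrt(3) ≈ 116.0 - 124.71*I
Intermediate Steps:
U(O) = -6 - 2*O (U(O) = -2*(O + 3) = -2*(3 + O) = -6 - 2*O)
U(-7) + (sqrt(-9 - 39) - 6)*v(-11, 11) = (-6 - 2*(-7)) + (sqrt(-9 - 39) - 6)*(-7 - 1*11) = (-6 + 14) + (sqrt(-48) - 6)*(-7 - 11) = 8 + (4*I*sqrt(3) - 6)*(-18) = 8 + (-6 + 4*I*sqrt(3))*(-18) = 8 + (108 - 72*I*sqrt(3)) = 116 - 72*I*sqrt(3)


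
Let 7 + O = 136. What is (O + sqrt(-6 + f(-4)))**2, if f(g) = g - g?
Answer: (129 + I*sqrt(6))**2 ≈ 16635.0 + 631.97*I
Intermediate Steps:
O = 129 (O = -7 + 136 = 129)
f(g) = 0
(O + sqrt(-6 + f(-4)))**2 = (129 + sqrt(-6 + 0))**2 = (129 + sqrt(-6))**2 = (129 + I*sqrt(6))**2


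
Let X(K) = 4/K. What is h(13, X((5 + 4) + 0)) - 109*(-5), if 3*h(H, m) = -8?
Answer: 1627/3 ≈ 542.33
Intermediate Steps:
h(H, m) = -8/3 (h(H, m) = (⅓)*(-8) = -8/3)
h(13, X((5 + 4) + 0)) - 109*(-5) = -8/3 - 109*(-5) = -8/3 + 545 = 1627/3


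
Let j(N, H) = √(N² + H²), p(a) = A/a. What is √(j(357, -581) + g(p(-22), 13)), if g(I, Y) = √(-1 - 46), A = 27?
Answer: √(7*√9490 + I*√47) ≈ 26.114 + 0.1313*I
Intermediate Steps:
p(a) = 27/a
j(N, H) = √(H² + N²)
g(I, Y) = I*√47 (g(I, Y) = √(-47) = I*√47)
√(j(357, -581) + g(p(-22), 13)) = √(√((-581)² + 357²) + I*√47) = √(√(337561 + 127449) + I*√47) = √(√465010 + I*√47) = √(7*√9490 + I*√47)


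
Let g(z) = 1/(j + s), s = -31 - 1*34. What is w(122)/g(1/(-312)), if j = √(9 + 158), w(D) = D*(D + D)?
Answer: -1934920 + 29768*√167 ≈ -1.5502e+6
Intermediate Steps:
w(D) = 2*D² (w(D) = D*(2*D) = 2*D²)
s = -65 (s = -31 - 34 = -65)
j = √167 ≈ 12.923
g(z) = 1/(-65 + √167) (g(z) = 1/(√167 - 65) = 1/(-65 + √167))
w(122)/g(1/(-312)) = (2*122²)/(-65/4058 - √167/4058) = (2*14884)/(-65/4058 - √167/4058) = 29768/(-65/4058 - √167/4058)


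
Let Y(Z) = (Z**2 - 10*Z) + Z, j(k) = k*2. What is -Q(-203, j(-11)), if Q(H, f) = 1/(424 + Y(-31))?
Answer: -1/1664 ≈ -0.00060096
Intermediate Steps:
j(k) = 2*k
Y(Z) = Z**2 - 9*Z
Q(H, f) = 1/1664 (Q(H, f) = 1/(424 - 31*(-9 - 31)) = 1/(424 - 31*(-40)) = 1/(424 + 1240) = 1/1664)
-Q(-203, j(-11)) = -1*1/1664 = -1/1664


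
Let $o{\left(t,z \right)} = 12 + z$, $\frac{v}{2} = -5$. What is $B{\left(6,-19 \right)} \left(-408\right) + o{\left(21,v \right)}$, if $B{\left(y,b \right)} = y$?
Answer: $-2446$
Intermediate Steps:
$v = -10$ ($v = 2 \left(-5\right) = -10$)
$B{\left(6,-19 \right)} \left(-408\right) + o{\left(21,v \right)} = 6 \left(-408\right) + \left(12 - 10\right) = -2448 + 2 = -2446$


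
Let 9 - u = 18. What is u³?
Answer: -729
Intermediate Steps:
u = -9 (u = 9 - 1*18 = 9 - 18 = -9)
u³ = (-9)³ = -729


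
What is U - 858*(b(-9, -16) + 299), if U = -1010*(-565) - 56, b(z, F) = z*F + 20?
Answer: 173340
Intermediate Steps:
b(z, F) = 20 + F*z (b(z, F) = F*z + 20 = 20 + F*z)
U = 570594 (U = 570650 - 56 = 570594)
U - 858*(b(-9, -16) + 299) = 570594 - 858*((20 - 16*(-9)) + 299) = 570594 - 858*((20 + 144) + 299) = 570594 - 858*(164 + 299) = 570594 - 858*463 = 570594 - 397254 = 173340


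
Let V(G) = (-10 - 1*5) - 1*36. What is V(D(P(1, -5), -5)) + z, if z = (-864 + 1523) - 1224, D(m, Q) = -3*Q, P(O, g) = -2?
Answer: -616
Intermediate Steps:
V(G) = -51 (V(G) = (-10 - 5) - 36 = -15 - 36 = -51)
z = -565 (z = 659 - 1224 = -565)
V(D(P(1, -5), -5)) + z = -51 - 565 = -616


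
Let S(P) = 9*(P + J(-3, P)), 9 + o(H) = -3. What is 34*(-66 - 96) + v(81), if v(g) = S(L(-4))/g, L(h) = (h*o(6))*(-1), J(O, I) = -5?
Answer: -49625/9 ≈ -5513.9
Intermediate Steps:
o(H) = -12 (o(H) = -9 - 3 = -12)
L(h) = 12*h (L(h) = (h*(-12))*(-1) = -12*h*(-1) = 12*h)
S(P) = -45 + 9*P (S(P) = 9*(P - 5) = 9*(-5 + P) = -45 + 9*P)
v(g) = -477/g (v(g) = (-45 + 9*(12*(-4)))/g = (-45 + 9*(-48))/g = (-45 - 432)/g = -477/g)
34*(-66 - 96) + v(81) = 34*(-66 - 96) - 477/81 = 34*(-162) - 477*1/81 = -5508 - 53/9 = -49625/9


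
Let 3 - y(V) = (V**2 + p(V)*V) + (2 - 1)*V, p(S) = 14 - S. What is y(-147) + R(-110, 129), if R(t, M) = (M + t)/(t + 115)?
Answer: 11059/5 ≈ 2211.8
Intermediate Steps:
R(t, M) = (M + t)/(115 + t)
y(V) = 3 - V - V**2 - V*(14 - V) (y(V) = 3 - ((V**2 + (14 - V)*V) + (2 - 1)*V) = 3 - ((V**2 + V*(14 - V)) + 1*V) = 3 - ((V**2 + V*(14 - V)) + V) = 3 - (V + V**2 + V*(14 - V)) = 3 + (-V - V**2 - V*(14 - V)) = 3 - V - V**2 - V*(14 - V))
y(-147) + R(-110, 129) = (3 - 15*(-147)) + (129 - 110)/(115 - 110) = (3 + 2205) + 19/5 = 2208 + (1/5)*19 = 2208 + 19/5 = 11059/5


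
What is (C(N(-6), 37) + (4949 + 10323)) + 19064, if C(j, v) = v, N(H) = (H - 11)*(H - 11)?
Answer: 34373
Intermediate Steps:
N(H) = (-11 + H)² (N(H) = (-11 + H)*(-11 + H) = (-11 + H)²)
(C(N(-6), 37) + (4949 + 10323)) + 19064 = (37 + (4949 + 10323)) + 19064 = (37 + 15272) + 19064 = 15309 + 19064 = 34373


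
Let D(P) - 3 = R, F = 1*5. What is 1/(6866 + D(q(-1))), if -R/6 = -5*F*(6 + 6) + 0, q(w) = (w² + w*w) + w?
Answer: 1/8669 ≈ 0.00011535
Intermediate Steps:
F = 5
q(w) = w + 2*w² (q(w) = (w² + w²) + w = 2*w² + w = w + 2*w²)
R = 1800 (R = -6*(-25*(6 + 6) + 0) = -6*(-25*12 + 0) = -6*(-5*60 + 0) = -6*(-300 + 0) = -6*(-300) = 1800)
D(P) = 1803 (D(P) = 3 + 1800 = 1803)
1/(6866 + D(q(-1))) = 1/(6866 + 1803) = 1/8669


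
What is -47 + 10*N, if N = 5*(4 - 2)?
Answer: 53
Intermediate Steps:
N = 10 (N = 5*2 = 10)
-47 + 10*N = -47 + 10*10 = -47 + 100 = 53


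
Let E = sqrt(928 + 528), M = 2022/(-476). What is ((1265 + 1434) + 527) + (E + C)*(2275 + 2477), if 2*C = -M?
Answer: 1584962/119 + 19008*sqrt(91) ≈ 1.9464e+5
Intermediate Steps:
M = -1011/238 (M = 2022*(-1/476) = -1011/238 ≈ -4.2479)
E = 4*sqrt(91) (E = sqrt(1456) = 4*sqrt(91) ≈ 38.158)
C = 1011/476 (C = (-1*(-1011/238))/2 = (1/2)*(1011/238) = 1011/476 ≈ 2.1240)
((1265 + 1434) + 527) + (E + C)*(2275 + 2477) = ((1265 + 1434) + 527) + (4*sqrt(91) + 1011/476)*(2275 + 2477) = (2699 + 527) + (1011/476 + 4*sqrt(91))*4752 = 3226 + (1201068/119 + 19008*sqrt(91)) = 1584962/119 + 19008*sqrt(91)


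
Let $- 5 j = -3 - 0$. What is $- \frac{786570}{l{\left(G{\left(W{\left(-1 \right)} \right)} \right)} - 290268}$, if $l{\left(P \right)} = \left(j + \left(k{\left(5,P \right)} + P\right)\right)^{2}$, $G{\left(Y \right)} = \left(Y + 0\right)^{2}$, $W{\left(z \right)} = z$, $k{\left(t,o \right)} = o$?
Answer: $\frac{19664250}{7256531} \approx 2.7099$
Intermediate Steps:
$j = \frac{3}{5}$ ($j = - \frac{-3 - 0}{5} = - \frac{-3 + 0}{5} = \left(- \frac{1}{5}\right) \left(-3\right) = \frac{3}{5} \approx 0.6$)
$G{\left(Y \right)} = Y^{2}$
$l{\left(P \right)} = \left(\frac{3}{5} + 2 P\right)^{2}$ ($l{\left(P \right)} = \left(\frac{3}{5} + \left(P + P\right)\right)^{2} = \left(\frac{3}{5} + 2 P\right)^{2}$)
$- \frac{786570}{l{\left(G{\left(W{\left(-1 \right)} \right)} \right)} - 290268} = - \frac{786570}{\frac{\left(3 + 10 \left(-1\right)^{2}\right)^{2}}{25} - 290268} = - \frac{786570}{\frac{\left(3 + 10 \cdot 1\right)^{2}}{25} - 290268} = - \frac{786570}{\frac{\left(3 + 10\right)^{2}}{25} - 290268} = - \frac{786570}{\frac{13^{2}}{25} - 290268} = - \frac{786570}{\frac{1}{25} \cdot 169 - 290268} = - \frac{786570}{\frac{169}{25} - 290268} = - \frac{786570}{- \frac{7256531}{25}} = \left(-786570\right) \left(- \frac{25}{7256531}\right) = \frac{19664250}{7256531}$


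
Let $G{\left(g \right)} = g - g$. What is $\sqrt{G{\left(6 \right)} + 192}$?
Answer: $8 \sqrt{3} \approx 13.856$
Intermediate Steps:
$G{\left(g \right)} = 0$
$\sqrt{G{\left(6 \right)} + 192} = \sqrt{0 + 192} = \sqrt{192} = 8 \sqrt{3}$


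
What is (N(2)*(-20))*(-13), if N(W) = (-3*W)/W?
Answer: -780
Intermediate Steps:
N(W) = -3
(N(2)*(-20))*(-13) = -3*(-20)*(-13) = 60*(-13) = -780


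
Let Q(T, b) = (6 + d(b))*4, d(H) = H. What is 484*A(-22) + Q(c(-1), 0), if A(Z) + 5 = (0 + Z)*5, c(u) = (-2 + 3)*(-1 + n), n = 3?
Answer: -55636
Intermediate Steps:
c(u) = 2 (c(u) = (-2 + 3)*(-1 + 3) = 1*2 = 2)
A(Z) = -5 + 5*Z (A(Z) = -5 + (0 + Z)*5 = -5 + Z*5 = -5 + 5*Z)
Q(T, b) = 24 + 4*b (Q(T, b) = (6 + b)*4 = 24 + 4*b)
484*A(-22) + Q(c(-1), 0) = 484*(-5 + 5*(-22)) + (24 + 4*0) = 484*(-5 - 110) + (24 + 0) = 484*(-115) + 24 = -55660 + 24 = -55636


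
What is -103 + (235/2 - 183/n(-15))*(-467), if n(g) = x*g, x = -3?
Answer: -1592291/30 ≈ -53076.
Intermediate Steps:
n(g) = -3*g
-103 + (235/2 - 183/n(-15))*(-467) = -103 + (235/2 - 183/((-3*(-15))))*(-467) = -103 + (235*(1/2) - 183/45)*(-467) = -103 + (235/2 - 183*1/45)*(-467) = -103 + (235/2 - 61/15)*(-467) = -103 + (3403/30)*(-467) = -103 - 1589201/30 = -1592291/30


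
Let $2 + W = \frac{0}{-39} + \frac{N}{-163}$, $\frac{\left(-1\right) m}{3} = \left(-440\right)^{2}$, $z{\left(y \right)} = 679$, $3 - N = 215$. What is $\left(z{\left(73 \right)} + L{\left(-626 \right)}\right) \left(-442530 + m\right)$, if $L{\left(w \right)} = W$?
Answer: $- \frac{113142434790}{163} \approx -6.9413 \cdot 10^{8}$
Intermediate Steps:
$N = -212$ ($N = 3 - 215 = -212$)
$m = -580800$ ($m = - 3 \left(-440\right)^{2} = \left(-3\right) 193600 = -580800$)
$W = - \frac{114}{163}$ ($W = -2 + \left(\frac{0}{-39} - \frac{212}{-163}\right) = -2 + \left(0 \left(- \frac{1}{39}\right) - - \frac{212}{163}\right) = -2 + \left(0 + \frac{212}{163}\right) = -2 + \frac{212}{163} = - \frac{114}{163} \approx -0.69939$)
$L{\left(w \right)} = - \frac{114}{163}$
$\left(z{\left(73 \right)} + L{\left(-626 \right)}\right) \left(-442530 + m\right) = \left(679 - \frac{114}{163}\right) \left(-442530 - 580800\right) = \frac{110563}{163} \left(-1023330\right) = - \frac{113142434790}{163}$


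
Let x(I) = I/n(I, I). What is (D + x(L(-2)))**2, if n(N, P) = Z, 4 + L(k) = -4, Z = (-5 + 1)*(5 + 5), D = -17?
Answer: 7056/25 ≈ 282.24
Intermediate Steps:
Z = -40 (Z = -4*10 = -40)
L(k) = -8 (L(k) = -4 - 4 = -8)
n(N, P) = -40
x(I) = -I/40 (x(I) = I/(-40) = I*(-1/40) = -I/40)
(D + x(L(-2)))**2 = (-17 - 1/40*(-8))**2 = (-17 + 1/5)**2 = (-84/5)**2 = 7056/25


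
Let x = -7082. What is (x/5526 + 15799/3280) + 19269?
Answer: 174660048317/9062640 ≈ 19273.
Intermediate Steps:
(x/5526 + 15799/3280) + 19269 = (-7082/5526 + 15799/3280) + 19269 = (-7082*1/5526 + 15799*(1/3280)) + 19269 = (-3541/2763 + 15799/3280) + 19269 = 32038157/9062640 + 19269 = 174660048317/9062640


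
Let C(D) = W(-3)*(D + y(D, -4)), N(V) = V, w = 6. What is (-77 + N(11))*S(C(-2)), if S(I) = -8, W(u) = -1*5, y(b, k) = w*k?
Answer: 528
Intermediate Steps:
y(b, k) = 6*k
W(u) = -5
C(D) = 120 - 5*D (C(D) = -5*(D + 6*(-4)) = -5*(D - 24) = -5*(-24 + D) = 120 - 5*D)
(-77 + N(11))*S(C(-2)) = (-77 + 11)*(-8) = -66*(-8) = 528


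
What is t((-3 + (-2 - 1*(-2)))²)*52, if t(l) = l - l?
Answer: 0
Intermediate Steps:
t(l) = 0
t((-3 + (-2 - 1*(-2)))²)*52 = 0*52 = 0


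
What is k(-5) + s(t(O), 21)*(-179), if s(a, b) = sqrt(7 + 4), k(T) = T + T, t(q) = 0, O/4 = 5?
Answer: -10 - 179*sqrt(11) ≈ -603.68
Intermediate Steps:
O = 20 (O = 4*5 = 20)
k(T) = 2*T
s(a, b) = sqrt(11)
k(-5) + s(t(O), 21)*(-179) = 2*(-5) + sqrt(11)*(-179) = -10 - 179*sqrt(11)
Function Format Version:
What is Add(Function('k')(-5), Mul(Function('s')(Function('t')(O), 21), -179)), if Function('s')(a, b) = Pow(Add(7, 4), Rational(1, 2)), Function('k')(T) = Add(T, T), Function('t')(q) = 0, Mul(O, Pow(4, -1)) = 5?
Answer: Add(-10, Mul(-179, Pow(11, Rational(1, 2)))) ≈ -603.68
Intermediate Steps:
O = 20 (O = Mul(4, 5) = 20)
Function('k')(T) = Mul(2, T)
Function('s')(a, b) = Pow(11, Rational(1, 2))
Add(Function('k')(-5), Mul(Function('s')(Function('t')(O), 21), -179)) = Add(Mul(2, -5), Mul(Pow(11, Rational(1, 2)), -179)) = Add(-10, Mul(-179, Pow(11, Rational(1, 2))))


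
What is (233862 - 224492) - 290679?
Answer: -281309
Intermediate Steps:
(233862 - 224492) - 290679 = 9370 - 290679 = -281309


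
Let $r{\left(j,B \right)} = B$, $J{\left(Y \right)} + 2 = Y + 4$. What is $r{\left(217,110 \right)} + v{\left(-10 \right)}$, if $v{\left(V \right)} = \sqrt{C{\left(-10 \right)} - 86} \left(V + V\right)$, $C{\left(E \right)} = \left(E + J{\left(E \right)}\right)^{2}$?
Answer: $110 - 20 \sqrt{238} \approx -198.54$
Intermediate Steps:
$J{\left(Y \right)} = 2 + Y$ ($J{\left(Y \right)} = -2 + \left(Y + 4\right) = -2 + \left(4 + Y\right) = 2 + Y$)
$C{\left(E \right)} = \left(2 + 2 E\right)^{2}$ ($C{\left(E \right)} = \left(E + \left(2 + E\right)\right)^{2} = \left(2 + 2 E\right)^{2}$)
$v{\left(V \right)} = 2 V \sqrt{238}$ ($v{\left(V \right)} = \sqrt{4 \left(1 - 10\right)^{2} - 86} \left(V + V\right) = \sqrt{4 \left(-9\right)^{2} - 86} \cdot 2 V = \sqrt{4 \cdot 81 - 86} \cdot 2 V = \sqrt{324 - 86} \cdot 2 V = \sqrt{238} \cdot 2 V = 2 V \sqrt{238}$)
$r{\left(217,110 \right)} + v{\left(-10 \right)} = 110 + 2 \left(-10\right) \sqrt{238} = 110 - 20 \sqrt{238}$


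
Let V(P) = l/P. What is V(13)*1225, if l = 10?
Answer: 12250/13 ≈ 942.31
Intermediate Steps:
V(P) = 10/P
V(13)*1225 = (10/13)*1225 = 12250/13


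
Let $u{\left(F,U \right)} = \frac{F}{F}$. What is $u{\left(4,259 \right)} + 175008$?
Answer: $175009$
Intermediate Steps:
$u{\left(F,U \right)} = 1$
$u{\left(4,259 \right)} + 175008 = 1 + 175008 = 175009$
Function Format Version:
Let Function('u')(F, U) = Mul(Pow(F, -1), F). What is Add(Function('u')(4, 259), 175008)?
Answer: 175009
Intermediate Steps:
Function('u')(F, U) = 1
Add(Function('u')(4, 259), 175008) = Add(1, 175008) = 175009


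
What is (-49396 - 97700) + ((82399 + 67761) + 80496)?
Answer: 83560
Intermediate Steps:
(-49396 - 97700) + ((82399 + 67761) + 80496) = -147096 + (150160 + 80496) = -147096 + 230656 = 83560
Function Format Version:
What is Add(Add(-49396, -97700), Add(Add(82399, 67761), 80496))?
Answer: 83560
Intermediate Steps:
Add(Add(-49396, -97700), Add(Add(82399, 67761), 80496)) = Add(-147096, Add(150160, 80496)) = Add(-147096, 230656) = 83560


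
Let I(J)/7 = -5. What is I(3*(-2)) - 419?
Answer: -454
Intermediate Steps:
I(J) = -35 (I(J) = 7*(-5) = -35)
I(3*(-2)) - 419 = -35 - 419 = -454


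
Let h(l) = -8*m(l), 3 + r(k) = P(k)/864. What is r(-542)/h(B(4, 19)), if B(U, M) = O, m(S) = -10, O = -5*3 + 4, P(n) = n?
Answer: -1567/34560 ≈ -0.045341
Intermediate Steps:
O = -11 (O = -15 + 4 = -11)
B(U, M) = -11
r(k) = -3 + k/864
h(l) = 80 (h(l) = -8*(-10) = 80)
r(-542)/h(B(4, 19)) = (-3 + (1/864)*(-542))/80 = (-3 - 271/432)*(1/80) = -1567/432*1/80 = -1567/34560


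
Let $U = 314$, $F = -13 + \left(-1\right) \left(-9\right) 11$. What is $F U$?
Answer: $27004$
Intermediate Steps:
$F = 86$ ($F = -13 + 9 \cdot 11 = -13 + 99 = 86$)
$F U = 86 \cdot 314 = 27004$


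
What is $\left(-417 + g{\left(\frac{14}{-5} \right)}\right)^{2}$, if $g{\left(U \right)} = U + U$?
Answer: $\frac{4464769}{25} \approx 1.7859 \cdot 10^{5}$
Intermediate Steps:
$g{\left(U \right)} = 2 U$
$\left(-417 + g{\left(\frac{14}{-5} \right)}\right)^{2} = \left(-417 + 2 \frac{14}{-5}\right)^{2} = \left(-417 + 2 \cdot 14 \left(- \frac{1}{5}\right)\right)^{2} = \left(-417 + 2 \left(- \frac{14}{5}\right)\right)^{2} = \left(-417 - \frac{28}{5}\right)^{2} = \left(- \frac{2113}{5}\right)^{2} = \frac{4464769}{25}$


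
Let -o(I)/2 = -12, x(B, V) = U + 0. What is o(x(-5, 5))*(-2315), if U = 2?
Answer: -55560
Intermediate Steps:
x(B, V) = 2 (x(B, V) = 2 + 0 = 2)
o(I) = 24 (o(I) = -2*(-12) = 24)
o(x(-5, 5))*(-2315) = 24*(-2315) = -55560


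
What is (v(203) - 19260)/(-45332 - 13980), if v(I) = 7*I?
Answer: 17839/59312 ≈ 0.30077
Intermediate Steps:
(v(203) - 19260)/(-45332 - 13980) = (7*203 - 19260)/(-45332 - 13980) = (1421 - 19260)/(-59312) = -17839*(-1/59312) = 17839/59312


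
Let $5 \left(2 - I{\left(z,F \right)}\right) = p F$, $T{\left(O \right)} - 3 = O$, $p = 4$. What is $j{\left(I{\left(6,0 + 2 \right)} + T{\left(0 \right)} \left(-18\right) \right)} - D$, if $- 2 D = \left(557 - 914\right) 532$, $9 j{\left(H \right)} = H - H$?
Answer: $-94962$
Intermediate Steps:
$T{\left(O \right)} = 3 + O$
$I{\left(z,F \right)} = 2 - \frac{4 F}{5}$
$j{\left(H \right)} = 0$ ($j{\left(H \right)} = \frac{H - H}{9} = \frac{1}{9} \cdot 0 = 0$)
$D = 94962$ ($D = - \frac{\left(557 - 914\right) 532}{2} = - \frac{\left(-357\right) 532}{2} = \left(- \frac{1}{2}\right) \left(-189924\right) = 94962$)
$j{\left(I{\left(6,0 + 2 \right)} + T{\left(0 \right)} \left(-18\right) \right)} - D = 0 - 94962 = -94962$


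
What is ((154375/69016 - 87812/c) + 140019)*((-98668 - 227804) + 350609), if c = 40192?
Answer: 292961025880400141/86684096 ≈ 3.3796e+9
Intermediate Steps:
((154375/69016 - 87812/c) + 140019)*((-98668 - 227804) + 350609) = ((154375/69016 - 87812/40192) + 140019)*((-98668 - 227804) + 350609) = ((154375*(1/69016) - 87812*1/40192) + 140019)*(-326472 + 350609) = ((154375/69016 - 21953/10048) + 140019)*24137 = (4506469/86684096 + 140019)*24137 = (12137424944293/86684096)*24137 = 292961025880400141/86684096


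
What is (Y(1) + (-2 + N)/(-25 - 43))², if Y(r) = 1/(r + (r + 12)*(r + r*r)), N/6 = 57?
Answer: 17956/729 ≈ 24.631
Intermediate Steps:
N = 342 (N = 6*57 = 342)
Y(r) = 1/(r + (12 + r)*(r + r²))
(Y(1) + (-2 + N)/(-25 - 43))² = (1/(1*(13 + 1² + 13*1)) + (-2 + 342)/(-25 - 43))² = (1/(13 + 1 + 13) + 340/(-68))² = (1/27 + 340*(-1/68))² = (1*(1/27) - 5)² = (1/27 - 5)² = (-134/27)² = 17956/729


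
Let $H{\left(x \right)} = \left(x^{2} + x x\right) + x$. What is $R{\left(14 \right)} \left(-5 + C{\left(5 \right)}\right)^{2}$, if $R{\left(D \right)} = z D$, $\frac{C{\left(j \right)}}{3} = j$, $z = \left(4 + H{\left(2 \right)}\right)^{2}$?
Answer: $274400$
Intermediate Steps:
$H{\left(x \right)} = x + 2 x^{2}$ ($H{\left(x \right)} = \left(x^{2} + x^{2}\right) + x = 2 x^{2} + x = x + 2 x^{2}$)
$z = 196$ ($z = \left(4 + 2 \left(1 + 2 \cdot 2\right)\right)^{2} = \left(4 + 2 \left(1 + 4\right)\right)^{2} = \left(4 + 2 \cdot 5\right)^{2} = \left(4 + 10\right)^{2} = 14^{2} = 196$)
$C{\left(j \right)} = 3 j$
$R{\left(D \right)} = 196 D$
$R{\left(14 \right)} \left(-5 + C{\left(5 \right)}\right)^{2} = 196 \cdot 14 \left(-5 + 3 \cdot 5\right)^{2} = 2744 \left(-5 + 15\right)^{2} = 2744 \cdot 10^{2} = 2744 \cdot 100 = 274400$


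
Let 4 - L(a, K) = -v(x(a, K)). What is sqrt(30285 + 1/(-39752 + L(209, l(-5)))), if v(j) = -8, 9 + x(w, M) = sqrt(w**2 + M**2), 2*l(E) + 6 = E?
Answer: sqrt(11966659952001)/19878 ≈ 174.03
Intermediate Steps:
l(E) = -3 + E/2
x(w, M) = -9 + sqrt(M**2 + w**2) (x(w, M) = -9 + sqrt(w**2 + M**2) = -9 + sqrt(M**2 + w**2))
L(a, K) = -4 (L(a, K) = 4 - (-1)*(-8) = 4 - 1*8 = 4 - 8 = -4)
sqrt(30285 + 1/(-39752 + L(209, l(-5)))) = sqrt(30285 + 1/(-39752 - 4)) = sqrt(30285 + 1/(-39756)) = sqrt(30285 - 1/39756) = sqrt(1204010459/39756) = sqrt(11966659952001)/19878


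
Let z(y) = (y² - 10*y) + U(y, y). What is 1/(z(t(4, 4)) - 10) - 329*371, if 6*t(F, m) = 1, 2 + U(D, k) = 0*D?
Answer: -59931005/491 ≈ -1.2206e+5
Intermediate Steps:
U(D, k) = -2 (U(D, k) = -2 + 0*D = -2 + 0 = -2)
t(F, m) = ⅙ (t(F, m) = (⅙)*1 = ⅙)
z(y) = -2 + y² - 10*y (z(y) = (y² - 10*y) - 2 = -2 + y² - 10*y)
1/(z(t(4, 4)) - 10) - 329*371 = 1/((-2 + (⅙)² - 10*⅙) - 10) - 329*371 = 1/((-2 + 1/36 - 5/3) - 10) - 122059 = 1/(-131/36 - 10) - 122059 = 1/(-491/36) - 122059 = -36/491 - 122059 = -59931005/491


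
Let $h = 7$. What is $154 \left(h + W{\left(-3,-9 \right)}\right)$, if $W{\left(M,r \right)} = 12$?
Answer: $2926$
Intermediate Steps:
$154 \left(h + W{\left(-3,-9 \right)}\right) = 154 \left(7 + 12\right) = 154 \cdot 19 = 2926$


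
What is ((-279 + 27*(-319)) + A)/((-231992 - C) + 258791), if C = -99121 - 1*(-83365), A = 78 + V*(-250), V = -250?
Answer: 53686/42555 ≈ 1.2616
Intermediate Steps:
A = 62578 (A = 78 - 250*(-250) = 78 + 62500 = 62578)
C = -15756 (C = -99121 + 83365 = -15756)
((-279 + 27*(-319)) + A)/((-231992 - C) + 258791) = ((-279 + 27*(-319)) + 62578)/((-231992 - 1*(-15756)) + 258791) = ((-279 - 8613) + 62578)/((-231992 + 15756) + 258791) = (-8892 + 62578)/(-216236 + 258791) = 53686/42555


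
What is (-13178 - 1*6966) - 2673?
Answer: -22817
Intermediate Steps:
(-13178 - 1*6966) - 2673 = (-13178 - 6966) - 2673 = -20144 - 2673 = -22817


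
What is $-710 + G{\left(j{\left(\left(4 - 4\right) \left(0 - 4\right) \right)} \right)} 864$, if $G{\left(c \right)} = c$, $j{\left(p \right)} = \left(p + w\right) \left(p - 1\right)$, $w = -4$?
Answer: $2746$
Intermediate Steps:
$j{\left(p \right)} = \left(-1 + p\right) \left(-4 + p\right)$ ($j{\left(p \right)} = \left(p - 4\right) \left(p - 1\right) = \left(-4 + p\right) \left(-1 + p\right) = \left(-1 + p\right) \left(-4 + p\right)$)
$-710 + G{\left(j{\left(\left(4 - 4\right) \left(0 - 4\right) \right)} \right)} 864 = -710 + \left(4 + \left(\left(4 - 4\right) \left(0 - 4\right)\right)^{2} - 5 \left(4 - 4\right) \left(0 - 4\right)\right) 864 = -710 + \left(4 + \left(0 \left(-4\right)\right)^{2} - 5 \cdot 0 \left(-4\right)\right) 864 = -710 + \left(4 + 0^{2} - 0\right) 864 = -710 + \left(4 + 0 + 0\right) 864 = -710 + 4 \cdot 864 = -710 + 3456 = 2746$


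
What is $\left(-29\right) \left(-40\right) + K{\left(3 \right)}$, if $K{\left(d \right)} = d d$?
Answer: $1169$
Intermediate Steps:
$K{\left(d \right)} = d^{2}$
$\left(-29\right) \left(-40\right) + K{\left(3 \right)} = \left(-29\right) \left(-40\right) + 3^{2} = 1160 + 9 = 1169$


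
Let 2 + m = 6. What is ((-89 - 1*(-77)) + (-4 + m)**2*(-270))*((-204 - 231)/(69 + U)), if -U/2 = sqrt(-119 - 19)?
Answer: 5220/77 + 3480*I*sqrt(138)/1771 ≈ 67.792 + 23.083*I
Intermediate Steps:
m = 4 (m = -2 + 6 = 4)
U = -2*I*sqrt(138) (U = -2*sqrt(-119 - 19) = -2*I*sqrt(138) ≈ -23.495*I)
((-89 - 1*(-77)) + (-4 + m)**2*(-270))*((-204 - 231)/(69 + U)) = ((-89 - 1*(-77)) + (-4 + 4)**2*(-270))*((-204 - 231)/(69 - 2*I*sqrt(138))) = ((-89 + 77) + 0**2*(-270))*(-435/(69 - 2*I*sqrt(138))) = (-12 + 0*(-270))*(-435/(69 - 2*I*sqrt(138))) = (-12 + 0)*(-435/(69 - 2*I*sqrt(138))) = -(-5220)/(69 - 2*I*sqrt(138)) = 5220/(69 - 2*I*sqrt(138))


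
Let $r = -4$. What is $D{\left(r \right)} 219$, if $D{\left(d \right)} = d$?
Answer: $-876$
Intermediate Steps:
$D{\left(r \right)} 219 = \left(-4\right) 219 = -876$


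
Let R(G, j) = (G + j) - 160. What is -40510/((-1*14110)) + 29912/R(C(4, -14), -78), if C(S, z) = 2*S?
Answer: -20637051/162265 ≈ -127.18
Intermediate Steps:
R(G, j) = -160 + G + j
-40510/((-1*14110)) + 29912/R(C(4, -14), -78) = -40510/((-1*14110)) + 29912/(-160 + 2*4 - 78) = -40510/(-14110) + 29912/(-160 + 8 - 78) = -40510*(-1/14110) + 29912/(-230) = 4051/1411 + 29912*(-1/230) = 4051/1411 - 14956/115 = -20637051/162265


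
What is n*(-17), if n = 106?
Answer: -1802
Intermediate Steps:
n*(-17) = 106*(-17) = -1802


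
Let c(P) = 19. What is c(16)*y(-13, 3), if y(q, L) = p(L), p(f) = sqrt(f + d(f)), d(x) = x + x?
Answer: 57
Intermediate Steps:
d(x) = 2*x
p(f) = sqrt(3)*sqrt(f) (p(f) = sqrt(f + 2*f) = sqrt(3*f) = sqrt(3)*sqrt(f))
y(q, L) = sqrt(3)*sqrt(L)
c(16)*y(-13, 3) = 19*(sqrt(3)*sqrt(3)) = 19*3 = 57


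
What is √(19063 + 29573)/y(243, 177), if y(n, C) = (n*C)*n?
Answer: 2*√1351/3483891 ≈ 2.1101e-5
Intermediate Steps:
y(n, C) = C*n² (y(n, C) = (C*n)*n = C*n²)
√(19063 + 29573)/y(243, 177) = √(19063 + 29573)/((177*243²)) = √48636/((177*59049)) = (6*√1351)/10451673 = (6*√1351)*(1/10451673) = 2*√1351/3483891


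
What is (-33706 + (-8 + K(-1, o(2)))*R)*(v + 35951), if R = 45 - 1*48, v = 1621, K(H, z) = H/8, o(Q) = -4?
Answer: -2530972029/2 ≈ -1.2655e+9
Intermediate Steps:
K(H, z) = H/8 (K(H, z) = H*(⅛) = H/8)
R = -3 (R = 45 - 48 = -3)
(-33706 + (-8 + K(-1, o(2)))*R)*(v + 35951) = (-33706 + (-8 + (⅛)*(-1))*(-3))*(1621 + 35951) = (-33706 + (-8 - ⅛)*(-3))*37572 = (-33706 - 65/8*(-3))*37572 = (-33706 + 195/8)*37572 = -269453/8*37572 = -2530972029/2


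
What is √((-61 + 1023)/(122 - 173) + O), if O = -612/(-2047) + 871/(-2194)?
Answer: 5*I*√39789188353501446/229047018 ≈ 4.3544*I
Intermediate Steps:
O = -440209/4491118 (O = -612*(-1/2047) + 871*(-1/2194) = 612/2047 - 871/2194 = -440209/4491118 ≈ -0.098018)
√((-61 + 1023)/(122 - 173) + O) = √((-61 + 1023)/(122 - 173) - 440209/4491118) = √(962/(-51) - 440209/4491118) = √(962*(-1/51) - 440209/4491118) = √(-962/51 - 440209/4491118) = √(-4342906175/229047018) = 5*I*√39789188353501446/229047018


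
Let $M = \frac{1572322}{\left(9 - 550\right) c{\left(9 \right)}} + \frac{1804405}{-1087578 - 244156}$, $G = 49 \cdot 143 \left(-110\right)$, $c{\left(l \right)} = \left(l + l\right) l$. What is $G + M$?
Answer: $- \frac{44981656645967459}{58357915614} \approx -7.7079 \cdot 10^{5}$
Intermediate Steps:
$c{\left(l \right)} = 2 l^{2}$ ($c{\left(l \right)} = 2 l l = 2 l^{2}$)
$G = -770770$ ($G = 7007 \left(-110\right) = -770770$)
$M = - \frac{1126028164679}{58357915614}$ ($M = \frac{1572322}{\left(9 - 550\right) 2 \cdot 9^{2}} + \frac{1804405}{-1087578 - 244156} = \frac{1572322}{\left(-541\right) 2 \cdot 81} + \frac{1804405}{-1331734} = \frac{1572322}{\left(-541\right) 162} + 1804405 \left(- \frac{1}{1331734}\right) = \frac{1572322}{-87642} - \frac{1804405}{1331734} = 1572322 \left(- \frac{1}{87642}\right) - \frac{1804405}{1331734} = - \frac{786161}{43821} - \frac{1804405}{1331734} = - \frac{1126028164679}{58357915614} \approx -19.295$)
$G + M = -770770 - \frac{1126028164679}{58357915614} = - \frac{44981656645967459}{58357915614}$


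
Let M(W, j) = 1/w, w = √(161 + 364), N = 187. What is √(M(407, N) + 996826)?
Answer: √(10990006650 + 105*√21)/105 ≈ 998.41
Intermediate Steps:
w = 5*√21 (w = √525 = 5*√21 ≈ 22.913)
M(W, j) = √21/105 (M(W, j) = 1/(5*√21) = √21/105)
√(M(407, N) + 996826) = √(√21/105 + 996826) = √(996826 + √21/105)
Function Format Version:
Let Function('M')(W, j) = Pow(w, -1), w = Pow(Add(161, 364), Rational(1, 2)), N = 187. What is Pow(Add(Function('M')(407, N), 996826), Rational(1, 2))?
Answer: Mul(Rational(1, 105), Pow(Add(10990006650, Mul(105, Pow(21, Rational(1, 2)))), Rational(1, 2))) ≈ 998.41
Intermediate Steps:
w = Mul(5, Pow(21, Rational(1, 2))) (w = Pow(525, Rational(1, 2)) = Mul(5, Pow(21, Rational(1, 2))) ≈ 22.913)
Function('M')(W, j) = Mul(Rational(1, 105), Pow(21, Rational(1, 2))) (Function('M')(W, j) = Pow(Mul(5, Pow(21, Rational(1, 2))), -1) = Mul(Rational(1, 105), Pow(21, Rational(1, 2))))
Pow(Add(Function('M')(407, N), 996826), Rational(1, 2)) = Pow(Add(Mul(Rational(1, 105), Pow(21, Rational(1, 2))), 996826), Rational(1, 2)) = Pow(Add(996826, Mul(Rational(1, 105), Pow(21, Rational(1, 2)))), Rational(1, 2))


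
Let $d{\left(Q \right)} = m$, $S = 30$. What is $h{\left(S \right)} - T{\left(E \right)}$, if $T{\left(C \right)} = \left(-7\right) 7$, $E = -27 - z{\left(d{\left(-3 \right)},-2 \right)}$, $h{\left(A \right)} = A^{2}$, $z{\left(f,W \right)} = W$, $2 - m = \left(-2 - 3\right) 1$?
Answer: $949$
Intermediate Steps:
$m = 7$ ($m = 2 - \left(-2 - 3\right) 1 = 2 - \left(-5\right) 1 = 2 - -5 = 2 + 5 = 7$)
$d{\left(Q \right)} = 7$
$E = -25$ ($E = -27 - -2 = -27 + 2 = -25$)
$T{\left(C \right)} = -49$
$h{\left(S \right)} - T{\left(E \right)} = 30^{2} - -49 = 900 + 49 = 949$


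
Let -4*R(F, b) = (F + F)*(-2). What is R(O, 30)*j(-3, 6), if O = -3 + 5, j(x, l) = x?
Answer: -6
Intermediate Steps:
O = 2
R(F, b) = F (R(F, b) = -(F + F)*(-2)/4 = -2*F*(-2)/4 = -(-1)*F = F)
R(O, 30)*j(-3, 6) = 2*(-3) = -6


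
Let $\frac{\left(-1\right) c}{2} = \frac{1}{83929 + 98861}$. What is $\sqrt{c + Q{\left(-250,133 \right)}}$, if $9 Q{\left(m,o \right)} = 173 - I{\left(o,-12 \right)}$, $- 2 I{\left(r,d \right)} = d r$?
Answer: $\frac{2 i \sqrt{16113131445}}{30465} \approx 8.3333 i$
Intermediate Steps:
$I{\left(r,d \right)} = - \frac{d r}{2}$
$Q{\left(m,o \right)} = \frac{173}{9} - \frac{2 o}{3}$ ($Q{\left(m,o \right)} = \frac{173 - \left(- \frac{1}{2}\right) \left(-12\right) o}{9} = \frac{173 - 6 o}{9} = \frac{173}{9} - \frac{2 o}{3}$)
$c = - \frac{1}{91395}$ ($c = - \frac{2}{83929 + 98861} = - \frac{2}{182790} = \left(-2\right) \frac{1}{182790} = - \frac{1}{91395} \approx -1.0942 \cdot 10^{-5}$)
$\sqrt{c + Q{\left(-250,133 \right)}} = \sqrt{- \frac{1}{91395} + \left(\frac{173}{9} - \frac{266}{3}\right)} = \sqrt{- \frac{1}{91395} - \frac{625}{9}} = \sqrt{- \frac{6346876}{91395}} = \frac{2 i \sqrt{16113131445}}{30465}$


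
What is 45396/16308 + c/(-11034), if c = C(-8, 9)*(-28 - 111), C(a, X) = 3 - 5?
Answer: 2297990/833067 ≈ 2.7585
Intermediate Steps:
C(a, X) = -2
c = 278 (c = -2*(-28 - 111) = -2*(-139) = 278)
45396/16308 + c/(-11034) = 45396/16308 + 278/(-11034) = 45396*(1/16308) + 278*(-1/11034) = 1261/453 - 139/5517 = 2297990/833067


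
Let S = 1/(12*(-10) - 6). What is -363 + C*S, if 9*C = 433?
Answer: -412075/1134 ≈ -363.38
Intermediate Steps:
C = 433/9 (C = (⅑)*433 = 433/9 ≈ 48.111)
S = -1/126 (S = 1/(-120 - 6) = 1/(-126) = -1/126 ≈ -0.0079365)
-363 + C*S = -363 + (433/9)*(-1/126) = -363 - 433/1134 = -412075/1134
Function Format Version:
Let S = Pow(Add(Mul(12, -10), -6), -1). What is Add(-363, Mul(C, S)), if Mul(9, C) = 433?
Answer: Rational(-412075, 1134) ≈ -363.38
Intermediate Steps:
C = Rational(433, 9) (C = Mul(Rational(1, 9), 433) = Rational(433, 9) ≈ 48.111)
S = Rational(-1, 126) (S = Pow(Add(-120, -6), -1) = Pow(-126, -1) = Rational(-1, 126) ≈ -0.0079365)
Add(-363, Mul(C, S)) = Add(-363, Mul(Rational(433, 9), Rational(-1, 126))) = Add(-363, Rational(-433, 1134)) = Rational(-412075, 1134)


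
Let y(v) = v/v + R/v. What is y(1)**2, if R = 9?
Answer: 100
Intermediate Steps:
y(v) = 1 + 9/v (y(v) = v/v + 9/v = 1 + 9/v)
y(1)**2 = ((9 + 1)/1)**2 = (1*10)**2 = 10**2 = 100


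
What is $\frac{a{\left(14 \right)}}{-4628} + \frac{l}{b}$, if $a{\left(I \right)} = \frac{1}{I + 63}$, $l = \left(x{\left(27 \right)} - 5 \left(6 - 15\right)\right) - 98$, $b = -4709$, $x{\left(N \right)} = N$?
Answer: $\frac{9260547}{1678080404} \approx 0.0055185$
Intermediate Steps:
$l = -26$ ($l = \left(27 - 5 \left(6 - 15\right)\right) - 98 = \left(27 - -45\right) - 98 = \left(27 + 45\right) - 98 = 72 - 98 = -26$)
$a{\left(I \right)} = \frac{1}{63 + I}$
$\frac{a{\left(14 \right)}}{-4628} + \frac{l}{b} = \frac{1}{\left(63 + 14\right) \left(-4628\right)} - \frac{26}{-4709} = \frac{1}{77} \left(- \frac{1}{4628}\right) - - \frac{26}{4709} = \frac{1}{77} \left(- \frac{1}{4628}\right) + \frac{26}{4709} = - \frac{1}{356356} + \frac{26}{4709} = \frac{9260547}{1678080404}$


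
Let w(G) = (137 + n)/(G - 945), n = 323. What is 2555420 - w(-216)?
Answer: 2966843080/1161 ≈ 2.5554e+6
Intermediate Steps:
w(G) = 460/(-945 + G) (w(G) = (137 + 323)/(G - 945) = 460/(-945 + G))
2555420 - w(-216) = 2555420 - 460/(-945 - 216) = 2555420 - 460/(-1161) = 2555420 - 460*(-1)/1161 = 2555420 - 1*(-460/1161) = 2555420 + 460/1161 = 2966843080/1161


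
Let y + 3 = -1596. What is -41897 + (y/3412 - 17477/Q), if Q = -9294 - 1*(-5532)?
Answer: -268866964841/6417972 ≈ -41893.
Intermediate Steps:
Q = -3762 (Q = -9294 + 5532 = -3762)
y = -1599 (y = -3 - 1596 = -1599)
-41897 + (y/3412 - 17477/Q) = -41897 + (-1599/3412 - 17477/(-3762)) = -41897 + (-1599*1/3412 - 17477*(-1/3762)) = -41897 + (-1599/3412 + 17477/3762) = -41897 + 26808043/6417972 = -268866964841/6417972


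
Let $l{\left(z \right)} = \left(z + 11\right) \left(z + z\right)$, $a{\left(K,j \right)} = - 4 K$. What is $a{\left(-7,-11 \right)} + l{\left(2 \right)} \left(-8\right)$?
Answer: $-388$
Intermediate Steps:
$l{\left(z \right)} = 2 z \left(11 + z\right)$ ($l{\left(z \right)} = \left(11 + z\right) 2 z = 2 z \left(11 + z\right)$)
$a{\left(-7,-11 \right)} + l{\left(2 \right)} \left(-8\right) = \left(-4\right) \left(-7\right) + 2 \cdot 2 \left(11 + 2\right) \left(-8\right) = 28 + 2 \cdot 2 \cdot 13 \left(-8\right) = 28 + 52 \left(-8\right) = 28 - 416 = -388$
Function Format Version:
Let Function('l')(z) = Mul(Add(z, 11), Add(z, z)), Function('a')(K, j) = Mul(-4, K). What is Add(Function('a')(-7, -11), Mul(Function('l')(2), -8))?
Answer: -388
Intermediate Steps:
Function('l')(z) = Mul(2, z, Add(11, z)) (Function('l')(z) = Mul(Add(11, z), Mul(2, z)) = Mul(2, z, Add(11, z)))
Add(Function('a')(-7, -11), Mul(Function('l')(2), -8)) = Add(Mul(-4, -7), Mul(Mul(2, 2, Add(11, 2)), -8)) = Add(28, Mul(Mul(2, 2, 13), -8)) = Add(28, Mul(52, -8)) = Add(28, -416) = -388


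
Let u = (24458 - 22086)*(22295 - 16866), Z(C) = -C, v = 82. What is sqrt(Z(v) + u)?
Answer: 3*sqrt(1430834) ≈ 3588.5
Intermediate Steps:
u = 12877588 (u = 2372*5429 = 12877588)
sqrt(Z(v) + u) = sqrt(-1*82 + 12877588) = sqrt(-82 + 12877588) = sqrt(12877506) = 3*sqrt(1430834)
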